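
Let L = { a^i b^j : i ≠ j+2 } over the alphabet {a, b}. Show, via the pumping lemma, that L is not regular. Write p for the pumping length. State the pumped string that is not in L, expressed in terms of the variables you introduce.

a^{p+p!} b^{p+p!-2}

Toward a contradiction, assume L is regular with pumping length p.
Choose w = a^p b^{p+p!-2}. Since p ≠ (p+p!-2)+2 = p+p!, w ∈ L; and |w| ≥ p.
The pumping lemma gives a decomposition w = xyz where |xy| ≤ p and |y| > 0.
The first p characters of w are a's, so xy (and hence y) consists only of a's. Write y = a^k, 1 ≤ k ≤ p.
Since 1 ≤ k ≤ p, k divides p!; set t = 1 + p!/k. Then xy^t z has p + (p!/k)·k = p + p! copies of a. Now the a-count is p+p! and (b-count)+2 = (p+p!-2)+2 = p+p!, so i ≠ j+2 fails. So xy^t z = a^{p+p!} b^{p+p!-2} ∉ L.
This is a contradiction; hence L is not regular.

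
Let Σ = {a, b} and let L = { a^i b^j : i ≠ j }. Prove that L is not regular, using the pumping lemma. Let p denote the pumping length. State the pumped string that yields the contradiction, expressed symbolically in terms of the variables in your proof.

Suppose for contradiction that L is regular, and let p be the pumping length.
Choose w = a^p b^{p+p!}. Since p ≠ p+p!, w ∈ L; and |w| ≥ p.
Write w = xyz as guaranteed by the lemma, with |xy| ≤ p and |y| > 0.
Since the first p symbols of w are all a's and |xy| ≤ p, y lies entirely in the leading a-block: y = a^k for some k with 1 ≤ k ≤ p.
Since 1 ≤ k ≤ p, k divides p!; set t = 1 + p!/k. Then xy^t z has p + (p!/k)·k = p + p! copies of a. Now the a-count equals the b-count, so i ≠ j fails. So xy^t z = a^{p+p!} b^{p+p!} ∉ L.
Contradiction. Therefore L is not regular.

a^{p+p!} b^{p+p!}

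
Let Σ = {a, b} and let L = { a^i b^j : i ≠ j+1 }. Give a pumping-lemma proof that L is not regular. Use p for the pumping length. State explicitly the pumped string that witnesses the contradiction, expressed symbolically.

Suppose for contradiction that L is regular, and let p be the pumping length.
Choose w = a^p b^{p+p!-1}. Since p ≠ (p+p!-1)+1 = p+p!, w ∈ L; and |w| ≥ p.
By the pumping lemma, w = xyz with |xy| ≤ p and |y| > 0.
Because |xy| ≤ p and w begins with p copies of a, we have y = a^k with 1 ≤ k ≤ p.
Since 1 ≤ k ≤ p, k divides p!; set t = 1 + p!/k. Then xy^t z has p + (p!/k)·k = p + p! copies of a. Now the a-count is p+p! and (b-count)+1 = (p+p!-1)+1 = p+p!, so i ≠ j+1 fails. So xy^t z = a^{p+p!} b^{p+p!-1} ∉ L.
This contradicts the pumping lemma, so L is not regular.

a^{p+p!} b^{p+p!-1}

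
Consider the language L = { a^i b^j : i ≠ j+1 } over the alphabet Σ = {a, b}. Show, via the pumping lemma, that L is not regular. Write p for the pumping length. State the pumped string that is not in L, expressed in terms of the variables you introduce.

Assume L is regular; let p be its pumping constant.
Choose w = a^p b^{p+p!-1}. Since p ≠ (p+p!-1)+1 = p+p!, w ∈ L; and |w| ≥ p.
Write w = xyz as guaranteed by the lemma, with |xy| ≤ p and |y| ≥ 1.
Because |xy| ≤ p and w begins with p copies of a, we have y = a^k with 1 ≤ k ≤ p.
Since 1 ≤ k ≤ p, k divides p!; set t = 1 + p!/k. Then xy^t z has p + (p!/k)·k = p + p! copies of a. Now the a-count is p+p! and (b-count)+1 = (p+p!-1)+1 = p+p!, so i ≠ j+1 fails. So xy^t z = a^{p+p!} b^{p+p!-1} ∉ L.
Contradiction. Therefore L is not regular.

a^{p+p!} b^{p+p!-1}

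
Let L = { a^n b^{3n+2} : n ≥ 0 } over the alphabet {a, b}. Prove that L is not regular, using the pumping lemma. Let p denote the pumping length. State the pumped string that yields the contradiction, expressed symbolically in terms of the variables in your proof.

a^{p+k} b^{3p+2}

Assume L is regular. Let p be the pumping length given by the pumping lemma.
Take w = a^p b^{3p+2}. Then w ∈ L and |w| = 4p+2 ≥ p.
By the pumping lemma, w = xyz with |xy| ≤ p and y is nonempty.
Because |xy| ≤ p and w begins with p copies of a, we have y = a^k with 1 ≤ k ≤ p.
Pump with i = 2: xy^2z = a^{p+k} b^{3p+2}. For this to lie in L we would need 3p+2 = 3(p+k)+2, which forces k = 0. But k ≥ 1, so xy^2z ∉ L.
This is a contradiction; hence L is not regular.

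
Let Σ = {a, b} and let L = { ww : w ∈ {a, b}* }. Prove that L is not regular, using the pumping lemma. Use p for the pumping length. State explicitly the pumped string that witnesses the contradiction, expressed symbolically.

Suppose for contradiction that L is regular, and let p be the pumping length.
Take w = a^p b^p a^p b^p = uu where u = a^pb^p; then w ∈ L and |w| = 4p ≥ p.
Write w = xyz as guaranteed by the lemma, with |xy| ≤ p and |y| > 0.
The first p characters of w are a's, so xy (and hence y) consists only of a's. Write y = a^k, 1 ≤ k ≤ p.
Pump with i = 2: xy^2z = a^{p+k} b^p a^p b^p, of length 4p+k. Suppose this equals vv. The string starts with a and ends with b, so v does too; thus the boundary between the two copies of v is a b→a transition. There is exactly one such transition, at position 2p+k, so |v| = 2p+k and |vv| = 4p+2k ≠ 4p+k since k ≥ 1. So xy^2z ∉ L.
This contradicts the pumping lemma, so L is not regular.

a^{p+k} b^p a^p b^p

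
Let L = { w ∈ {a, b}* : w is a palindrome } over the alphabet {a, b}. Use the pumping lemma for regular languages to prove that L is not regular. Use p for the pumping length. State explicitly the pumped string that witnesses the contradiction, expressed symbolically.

a^{p+k} b a^p

Toward a contradiction, assume L is regular with pumping length p.
Take w = a^p b a^p, a palindrome of length 2p+1 ≥ p.
The pumping lemma gives a decomposition w = xyz where |xy| ≤ p and |y| > 0.
Because |xy| ≤ p and w begins with p copies of a, we have y = a^k with 1 ≤ k ≤ p.
Pump with i = 2: xy^2z = a^{p+k} b a^p. Its reverse is a^p b a^{p+k}, which differs from xy^2z since k ≥ 1. So xy^2z is not a palindrome and xy^2z ∉ L.
This contradicts the pumping lemma, so L is not regular.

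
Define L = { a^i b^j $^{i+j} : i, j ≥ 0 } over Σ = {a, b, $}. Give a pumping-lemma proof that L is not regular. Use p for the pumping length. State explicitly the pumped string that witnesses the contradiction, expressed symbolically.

a^{p+k} b^p $^{2p}

Suppose for contradiction that L is regular, and let p be the pumping length.
Take w = a^p b^p $^{2p} ∈ L (with i=j=p, i+j=2p), |w| = 4p ≥ p.
The pumping lemma gives a decomposition w = xyz where |xy| ≤ p and y is nonempty.
Because |xy| ≤ p and w begins with p copies of a, we have y = a^k with 1 ≤ k ≤ p.
Consider xy^2z = a^{p+k} b^p $^{2p}. Now the a- and b-counts sum to 2p+k, but the $-count is 2p ≠ 2p+k. So xy^2z ∉ L.
This contradicts the pumping lemma, so L is not regular.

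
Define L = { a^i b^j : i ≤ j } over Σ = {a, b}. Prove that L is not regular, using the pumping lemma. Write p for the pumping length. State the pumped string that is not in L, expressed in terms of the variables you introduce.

a^{p+k} b^p

Assume L is regular. Let p be the pumping length given by the pumping lemma.
Choose w = a^p b^p ∈ L, with |w| = 2p ≥ p.
By the pumping lemma, w = xyz with |xy| ≤ p and |y| ≥ 1.
The first p characters of w are a's, so xy (and hence y) consists only of a's. Write y = a^k, 1 ≤ k ≤ p.
Consider xy^2z = a^{p+k} b^p. Since k ≥ 1, the a-count p+k exceeds the b-count p, so i ≤ j fails; thus xy^2z ∉ L.
Contradiction. Therefore L is not regular.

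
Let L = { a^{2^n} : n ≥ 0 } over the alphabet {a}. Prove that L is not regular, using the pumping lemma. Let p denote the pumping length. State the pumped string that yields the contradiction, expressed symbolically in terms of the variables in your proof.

Suppose for contradiction that L is regular, and let p be the pumping length.
Take w = a^{2^p} ∈ L with |w| = 2^p ≥ p.
By the pumping lemma, w = xyz with |xy| ≤ p and |y| > 0.
Then y = a^k for some k with 1 ≤ k ≤ p.
Pump with i = 2: xy^2z = a^{2^p+k}. Since 1 ≤ k ≤ p < 2^p, we have 2^p < 2^p+k < 2^{p+1}, so 2^p+k is not a power of 2. So xy^2z ∉ L.
This is a contradiction; hence L is not regular.

a^{2^p+k}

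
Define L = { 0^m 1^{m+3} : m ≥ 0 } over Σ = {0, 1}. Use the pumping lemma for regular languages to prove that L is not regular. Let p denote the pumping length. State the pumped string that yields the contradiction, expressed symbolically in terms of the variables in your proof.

Assume L is regular. Let p be the pumping length given by the pumping lemma.
Let w = 0^p 1^{p+3} ∈ L; note |w| = 2p+3 ≥ p.
By the pumping lemma, w = xyz with |xy| ≤ p and |y| > 0.
The first p characters of w are 0's, so xy (and hence y) consists only of 0's. Write y = 0^k, 1 ≤ k ≤ p.
Pump with i = 2: xy^2z = 0^{p+k} 1^{p+3}. For this to lie in L we would need p+3 = (p+k)+3, which forces k = 0. But k ≥ 1, so xy^2z ∉ L.
This is a contradiction; hence L is not regular.

0^{p+k} 1^{p+3}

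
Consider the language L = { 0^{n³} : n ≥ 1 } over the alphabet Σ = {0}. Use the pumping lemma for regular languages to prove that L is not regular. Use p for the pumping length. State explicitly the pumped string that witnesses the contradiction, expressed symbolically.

0^{p³+k}

Suppose for contradiction that L is regular, and let p be the pumping length.
Take w = 0^{p³} ∈ L with |w| = p³ ≥ p.
The pumping lemma gives a decomposition w = xyz where |xy| ≤ p and |y| > 0.
Then y = 0^k for some k with 1 ≤ k ≤ p.
Pump with i = 2: xy^2z = 0^{p³+k}. Since 1 ≤ k ≤ p, p³ < p³+k ≤ p³+p < p³+3p²+3p+1 = (p+1)³, so p³+k is not a perfect cube. So xy^2z ∉ L.
Contradiction. Therefore L is not regular.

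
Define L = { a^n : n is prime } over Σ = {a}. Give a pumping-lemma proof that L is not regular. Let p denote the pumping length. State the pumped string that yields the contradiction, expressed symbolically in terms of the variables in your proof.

a^{q(1+k)}

Assume L is regular. Let p be the pumping length given by the pumping lemma.
Let q be a prime with q ≥ p+2 (infinitely many primes exist), and take w = a^q ∈ L with |w| = q ≥ p.
The pumping lemma gives a decomposition w = xyz where |xy| ≤ p and |y| > 0.
Then y = a^k for some k with 1 ≤ k ≤ p.
Since 1 ≤ k ≤ p, |xz| = q-k. Pump with i = q+1: |xy^{q+1}z| = (q-k)+(q+1)k = q+qk = q(1+k), which is composite (both factors ≥ 2). So xy^{q+1}z = a^{q(1+k)} ∉ L.
This contradicts the pumping lemma, so L is not regular.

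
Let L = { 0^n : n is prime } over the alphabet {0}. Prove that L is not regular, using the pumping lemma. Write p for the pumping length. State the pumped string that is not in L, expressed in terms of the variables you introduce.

Suppose for contradiction that L is regular, and let p be the pumping length.
Let q be a prime with q ≥ p+2 (infinitely many primes exist), and take w = 0^q ∈ L with |w| = q ≥ p.
Write w = xyz as guaranteed by the lemma, with |xy| ≤ p and |y| ≥ 1.
Then y = 0^k for some k with 1 ≤ k ≤ p.
Since 1 ≤ k ≤ p, |xz| = q-k. Pump with i = q+1: |xy^{q+1}z| = (q-k)+(q+1)k = q+qk = q(1+k), which is composite (both factors ≥ 2). So xy^{q+1}z = 0^{q(1+k)} ∉ L.
This contradicts the pumping lemma, so L is not regular.

0^{q(1+k)}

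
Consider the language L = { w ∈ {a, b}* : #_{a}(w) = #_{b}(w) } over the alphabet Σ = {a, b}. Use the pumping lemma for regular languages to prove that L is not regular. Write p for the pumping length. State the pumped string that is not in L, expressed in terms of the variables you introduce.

Suppose for contradiction that L is regular, and let p be the pumping length.
Choose w = a^p b^p ∈ L with |w| = 2p ≥ p.
The pumping lemma gives a decomposition w = xyz where |xy| ≤ p and |y| ≥ 1.
Because |xy| ≤ p and w begins with p copies of a, we have y = a^k with 1 ≤ k ≤ p.
Pump with i = 2: xy^2z = a^{p+k} b^p has p+k occurrences of a but only p of b. Since k ≥ 1 the counts differ, so xy^2z ∉ L.
This is a contradiction; hence L is not regular.

a^{p+k} b^p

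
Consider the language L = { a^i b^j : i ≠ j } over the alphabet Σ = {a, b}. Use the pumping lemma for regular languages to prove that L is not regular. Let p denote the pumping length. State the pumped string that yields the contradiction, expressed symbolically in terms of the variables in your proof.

Toward a contradiction, assume L is regular with pumping length p.
Choose w = a^p b^{p+p!}. Since p ≠ p+p!, w ∈ L; and |w| ≥ p.
The pumping lemma gives a decomposition w = xyz where |xy| ≤ p and y is nonempty.
The first p characters of w are a's, so xy (and hence y) consists only of a's. Write y = a^k, 1 ≤ k ≤ p.
Since 1 ≤ k ≤ p, k divides p!; set t = 1 + p!/k. Then xy^t z has p + (p!/k)·k = p + p! copies of a. Now the a-count equals the b-count, so i ≠ j fails. So xy^t z = a^{p+p!} b^{p+p!} ∉ L.
This contradicts the pumping lemma, so L is not regular.

a^{p+p!} b^{p+p!}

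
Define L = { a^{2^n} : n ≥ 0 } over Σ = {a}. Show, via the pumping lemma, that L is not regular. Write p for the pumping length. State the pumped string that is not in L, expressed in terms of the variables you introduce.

a^{2^p+k}

Assume L is regular; let p be its pumping constant.
Take w = a^{2^p} ∈ L with |w| = 2^p ≥ p.
By the pumping lemma, w = xyz with |xy| ≤ p and y is nonempty.
Then y = a^k for some k with 1 ≤ k ≤ p.
Pump with i = 2: xy^2z = a^{2^p+k}. Since 1 ≤ k ≤ p < 2^p, we have 2^p < 2^p+k < 2^{p+1}, so 2^p+k is not a power of 2. So xy^2z ∉ L.
Contradiction. Therefore L is not regular.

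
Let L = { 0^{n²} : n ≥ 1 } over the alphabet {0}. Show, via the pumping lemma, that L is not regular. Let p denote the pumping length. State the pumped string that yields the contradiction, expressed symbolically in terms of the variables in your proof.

0^{p²+k}

Assume L is regular. Let p be the pumping length given by the pumping lemma.
Take w = 0^{p²} ∈ L with |w| = p² ≥ p.
By the pumping lemma, w = xyz with |xy| ≤ p and |y| > 0.
Then y = 0^k for some k with 1 ≤ k ≤ p.
Pump with i = 2: xy^2z = 0^{p²+k}. Since 1 ≤ k ≤ p, p² < p²+k ≤ p²+p < (p+1)², so p²+k lies strictly between consecutive squares and is not a perfect square. So xy^2z ∉ L.
Contradiction. Therefore L is not regular.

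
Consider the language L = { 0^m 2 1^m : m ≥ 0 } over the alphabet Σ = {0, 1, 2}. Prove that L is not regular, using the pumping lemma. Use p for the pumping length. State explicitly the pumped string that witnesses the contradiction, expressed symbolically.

Suppose for contradiction that L is regular, and let p be the pumping length.
Take w = 0^p 2 1^p ∈ L with |w| = 2p+1 ≥ p.
Write w = xyz as guaranteed by the lemma, with |xy| ≤ p and y is nonempty.
The first p characters of w are 0's, so xy (and hence y) consists only of 0's. Write y = 0^k, 1 ≤ k ≤ p.
Pump with i = 2: xy^2z = 0^{p+k} 2 1^p, which would require p+k = p. But k ≥ 1, so xy^2z ∉ L.
This contradicts the pumping lemma, so L is not regular.

0^{p+k} 2 1^p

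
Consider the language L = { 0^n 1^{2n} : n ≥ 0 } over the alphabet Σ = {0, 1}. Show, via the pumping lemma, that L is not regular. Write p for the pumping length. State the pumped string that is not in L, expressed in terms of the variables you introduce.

0^{p+k} 1^{2p}

Toward a contradiction, assume L is regular with pumping length p.
Let w = 0^p 1^{2p} ∈ L; note |w| = 3p ≥ p.
By the pumping lemma, w = xyz with |xy| ≤ p and y is nonempty.
Because |xy| ≤ p and w begins with p copies of 0, we have y = 0^k with 1 ≤ k ≤ p.
Pump with i = 2: xy^2z = 0^{p+k} 1^{2p}. For this to lie in L we would need 2p = 2(p+k), which forces k = 0. But k ≥ 1, so xy^2z ∉ L.
Contradiction. Therefore L is not regular.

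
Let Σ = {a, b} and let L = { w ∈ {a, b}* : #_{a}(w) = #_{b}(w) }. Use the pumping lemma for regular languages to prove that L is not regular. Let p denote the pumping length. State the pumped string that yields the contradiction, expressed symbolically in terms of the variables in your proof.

a^{p+k} b^p

Assume L is regular; let p be its pumping constant.
Choose w = a^p b^p ∈ L with |w| = 2p ≥ p.
Write w = xyz as guaranteed by the lemma, with |xy| ≤ p and |y| > 0.
The first p characters of w are a's, so xy (and hence y) consists only of a's. Write y = a^k, 1 ≤ k ≤ p.
Pump with i = 2: xy^2z = a^{p+k} b^p has p+k occurrences of a but only p of b. Since k ≥ 1 the counts differ, so xy^2z ∉ L.
This contradicts the pumping lemma, so L is not regular.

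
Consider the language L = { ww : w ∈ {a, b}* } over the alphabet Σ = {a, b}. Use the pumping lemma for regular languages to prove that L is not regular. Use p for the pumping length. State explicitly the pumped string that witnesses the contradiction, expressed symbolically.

a^{p+k} b^p a^p b^p

Assume L is regular. Let p be the pumping length given by the pumping lemma.
Take w = a^p b^p a^p b^p = uu where u = a^pb^p; then w ∈ L and |w| = 4p ≥ p.
By the pumping lemma, w = xyz with |xy| ≤ p and |y| ≥ 1.
Because |xy| ≤ p and w begins with p copies of a, we have y = a^k with 1 ≤ k ≤ p.
Pump with i = 2: xy^2z = a^{p+k} b^p a^p b^p, of length 4p+k. Suppose this equals vv. The string starts with a and ends with b, so v does too; thus the boundary between the two copies of v is a b→a transition. There is exactly one such transition, at position 2p+k, so |v| = 2p+k and |vv| = 4p+2k ≠ 4p+k since k ≥ 1. So xy^2z ∉ L.
This contradicts the pumping lemma, so L is not regular.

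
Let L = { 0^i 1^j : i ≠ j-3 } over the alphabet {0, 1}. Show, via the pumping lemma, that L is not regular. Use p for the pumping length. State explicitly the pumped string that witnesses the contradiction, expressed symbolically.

Assume L is regular; let p be its pumping constant.
Choose w = 0^p 1^{p+p!+3}. Since p ≠ (p+p!+3)-3 = p+p!, w ∈ L; and |w| ≥ p.
The pumping lemma gives a decomposition w = xyz where |xy| ≤ p and |y| ≥ 1.
Because |xy| ≤ p and w begins with p copies of 0, we have y = 0^k with 1 ≤ k ≤ p.
Since 1 ≤ k ≤ p, k divides p!; set t = 1 + p!/k. Then xy^t z has p + (p!/k)·k = p + p! copies of 0. Now the 0-count is p+p! and (1-count)-3 = (p+p!+3)-3 = p+p!, so i ≠ j-3 fails. So xy^t z = 0^{p+p!} 1^{p+p!+3} ∉ L.
This is a contradiction; hence L is not regular.

0^{p+p!} 1^{p+p!+3}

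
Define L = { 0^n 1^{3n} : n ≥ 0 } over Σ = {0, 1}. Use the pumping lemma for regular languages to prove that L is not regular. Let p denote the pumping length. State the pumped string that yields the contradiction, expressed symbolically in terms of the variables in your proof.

Assume L is regular; let p be its pumping constant.
Take w = 0^p 1^{3p}. Then w ∈ L and |w| = 4p ≥ p.
By the pumping lemma, w = xyz with |xy| ≤ p and |y| > 0.
Since the first p symbols of w are all 0's and |xy| ≤ p, y lies entirely in the leading 0-block: y = 0^k for some k with 1 ≤ k ≤ p.
Pump with i = 2: xy^2z = 0^{p+k} 1^{3p}. For this to lie in L we would need 3p = 3(p+k), which forces k = 0. But k ≥ 1, so xy^2z ∉ L.
This is a contradiction; hence L is not regular.

0^{p+k} 1^{3p}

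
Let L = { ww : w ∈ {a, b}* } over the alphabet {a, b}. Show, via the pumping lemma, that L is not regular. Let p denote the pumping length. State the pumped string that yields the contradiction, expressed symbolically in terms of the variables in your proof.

Assume L is regular; let p be its pumping constant.
Take w = a^p b^p a^p b^p = uu where u = a^pb^p; then w ∈ L and |w| = 4p ≥ p.
By the pumping lemma, w = xyz with |xy| ≤ p and y is nonempty.
Since the first p symbols of w are all a's and |xy| ≤ p, y lies entirely in the leading a-block: y = a^k for some k with 1 ≤ k ≤ p.
Pump with i = 2: xy^2z = a^{p+k} b^p a^p b^p, of length 4p+k. Suppose this equals vv. The string starts with a and ends with b, so v does too; thus the boundary between the two copies of v is a b→a transition. There is exactly one such transition, at position 2p+k, so |v| = 2p+k and |vv| = 4p+2k ≠ 4p+k since k ≥ 1. So xy^2z ∉ L.
This contradicts the pumping lemma, so L is not regular.

a^{p+k} b^p a^p b^p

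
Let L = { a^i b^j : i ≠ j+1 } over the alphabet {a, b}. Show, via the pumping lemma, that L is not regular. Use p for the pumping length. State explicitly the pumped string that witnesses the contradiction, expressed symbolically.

a^{p+p!} b^{p+p!-1}

Assume L is regular; let p be its pumping constant.
Choose w = a^p b^{p+p!-1}. Since p ≠ (p+p!-1)+1 = p+p!, w ∈ L; and |w| ≥ p.
Write w = xyz as guaranteed by the lemma, with |xy| ≤ p and |y| > 0.
The first p characters of w are a's, so xy (and hence y) consists only of a's. Write y = a^k, 1 ≤ k ≤ p.
Since 1 ≤ k ≤ p, k divides p!; set t = 1 + p!/k. Then xy^t z has p + (p!/k)·k = p + p! copies of a. Now the a-count is p+p! and (b-count)+1 = (p+p!-1)+1 = p+p!, so i ≠ j+1 fails. So xy^t z = a^{p+p!} b^{p+p!-1} ∉ L.
This contradicts the pumping lemma, so L is not regular.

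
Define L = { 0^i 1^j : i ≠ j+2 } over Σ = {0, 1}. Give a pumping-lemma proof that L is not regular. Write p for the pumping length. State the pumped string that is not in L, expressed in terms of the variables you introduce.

Assume L is regular; let p be its pumping constant.
Choose w = 0^p 1^{p+p!-2}. Since p ≠ (p+p!-2)+2 = p+p!, w ∈ L; and |w| ≥ p.
The pumping lemma gives a decomposition w = xyz where |xy| ≤ p and y is nonempty.
Since the first p symbols of w are all 0's and |xy| ≤ p, y lies entirely in the leading 0-block: y = 0^k for some k with 1 ≤ k ≤ p.
Since 1 ≤ k ≤ p, k divides p!; set t = 1 + p!/k. Then xy^t z has p + (p!/k)·k = p + p! copies of 0. Now the 0-count is p+p! and (1-count)+2 = (p+p!-2)+2 = p+p!, so i ≠ j+2 fails. So xy^t z = 0^{p+p!} 1^{p+p!-2} ∉ L.
This is a contradiction; hence L is not regular.

0^{p+p!} 1^{p+p!-2}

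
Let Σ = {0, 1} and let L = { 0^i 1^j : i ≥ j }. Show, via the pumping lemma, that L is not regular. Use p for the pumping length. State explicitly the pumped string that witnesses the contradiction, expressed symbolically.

0^{p-k} 1^p

Assume L is regular; let p be its pumping constant.
Choose w = 0^p 1^p ∈ L, with |w| = 2p ≥ p.
Write w = xyz as guaranteed by the lemma, with |xy| ≤ p and y is nonempty.
Because |xy| ≤ p and w begins with p copies of 0, we have y = 0^k with 1 ≤ k ≤ p.
Consider xy^0z = xz = 0^{p-k} 1^p. Since k ≥ 1, the 0-count p-k is less than p, so i ≥ j fails; thus xz ∉ L.
This contradicts the pumping lemma, so L is not regular.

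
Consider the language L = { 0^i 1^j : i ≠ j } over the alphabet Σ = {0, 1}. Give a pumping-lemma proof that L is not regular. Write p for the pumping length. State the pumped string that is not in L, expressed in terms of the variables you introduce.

0^{p+p!} 1^{p+p!}

Suppose for contradiction that L is regular, and let p be the pumping length.
Choose w = 0^p 1^{p+p!}. Since p ≠ p+p!, w ∈ L; and |w| ≥ p.
Write w = xyz as guaranteed by the lemma, with |xy| ≤ p and |y| ≥ 1.
Since the first p symbols of w are all 0's and |xy| ≤ p, y lies entirely in the leading 0-block: y = 0^k for some k with 1 ≤ k ≤ p.
Since 1 ≤ k ≤ p, k divides p!; set t = 1 + p!/k. Then xy^t z has p + (p!/k)·k = p + p! copies of 0. Now the 0-count equals the 1-count, so i ≠ j fails. So xy^t z = 0^{p+p!} 1^{p+p!} ∉ L.
Contradiction. Therefore L is not regular.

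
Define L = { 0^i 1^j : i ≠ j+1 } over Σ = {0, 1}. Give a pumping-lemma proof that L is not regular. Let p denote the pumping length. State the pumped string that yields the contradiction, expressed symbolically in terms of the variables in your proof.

0^{p+p!} 1^{p+p!-1}

Toward a contradiction, assume L is regular with pumping length p.
Choose w = 0^p 1^{p+p!-1}. Since p ≠ (p+p!-1)+1 = p+p!, w ∈ L; and |w| ≥ p.
Write w = xyz as guaranteed by the lemma, with |xy| ≤ p and |y| ≥ 1.
Because |xy| ≤ p and w begins with p copies of 0, we have y = 0^k with 1 ≤ k ≤ p.
Since 1 ≤ k ≤ p, k divides p!; set t = 1 + p!/k. Then xy^t z has p + (p!/k)·k = p + p! copies of 0. Now the 0-count is p+p! and (1-count)+1 = (p+p!-1)+1 = p+p!, so i ≠ j+1 fails. So xy^t z = 0^{p+p!} 1^{p+p!-1} ∉ L.
Contradiction. Therefore L is not regular.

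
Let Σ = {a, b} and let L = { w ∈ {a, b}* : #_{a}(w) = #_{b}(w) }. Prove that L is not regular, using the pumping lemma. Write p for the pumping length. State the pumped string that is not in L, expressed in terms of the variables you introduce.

a^{p+k} b^p

Toward a contradiction, assume L is regular with pumping length p.
Choose w = a^p b^p ∈ L with |w| = 2p ≥ p.
The pumping lemma gives a decomposition w = xyz where |xy| ≤ p and |y| > 0.
Since the first p symbols of w are all a's and |xy| ≤ p, y lies entirely in the leading a-block: y = a^k for some k with 1 ≤ k ≤ p.
Pump with i = 2: xy^2z = a^{p+k} b^p has p+k occurrences of a but only p of b. Since k ≥ 1 the counts differ, so xy^2z ∉ L.
This contradicts the pumping lemma, so L is not regular.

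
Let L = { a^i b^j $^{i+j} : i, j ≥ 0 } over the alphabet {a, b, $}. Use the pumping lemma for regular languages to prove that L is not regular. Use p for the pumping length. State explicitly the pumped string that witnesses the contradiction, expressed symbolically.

Toward a contradiction, assume L is regular with pumping length p.
Take w = a^p b^p $^{2p} ∈ L (with i=j=p, i+j=2p), |w| = 4p ≥ p.
The pumping lemma gives a decomposition w = xyz where |xy| ≤ p and |y| > 0.
Since the first p symbols of w are all a's and |xy| ≤ p, y lies entirely in the leading a-block: y = a^k for some k with 1 ≤ k ≤ p.
Consider xy^2z = a^{p+k} b^p $^{2p}. Now the a- and b-counts sum to 2p+k, but the $-count is 2p ≠ 2p+k. So xy^2z ∉ L.
Contradiction. Therefore L is not regular.

a^{p+k} b^p $^{2p}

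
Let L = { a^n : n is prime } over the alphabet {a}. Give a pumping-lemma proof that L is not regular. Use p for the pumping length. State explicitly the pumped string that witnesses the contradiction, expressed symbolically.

a^{q(1+k)}

Assume L is regular. Let p be the pumping length given by the pumping lemma.
Let q be a prime with q ≥ p+2 (infinitely many primes exist), and take w = a^q ∈ L with |w| = q ≥ p.
By the pumping lemma, w = xyz with |xy| ≤ p and |y| ≥ 1.
Then y = a^k for some k with 1 ≤ k ≤ p.
Since 1 ≤ k ≤ p, |xz| = q-k. Pump with i = q+1: |xy^{q+1}z| = (q-k)+(q+1)k = q+qk = q(1+k), which is composite (both factors ≥ 2). So xy^{q+1}z = a^{q(1+k)} ∉ L.
This contradicts the pumping lemma, so L is not regular.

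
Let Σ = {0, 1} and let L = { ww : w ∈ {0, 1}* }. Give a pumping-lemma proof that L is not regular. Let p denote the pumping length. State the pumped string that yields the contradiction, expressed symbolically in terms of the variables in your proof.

0^{p+k} 1^p 0^p 1^p

Assume L is regular. Let p be the pumping length given by the pumping lemma.
Take w = 0^p 1^p 0^p 1^p = uu where u = 0^p1^p; then w ∈ L and |w| = 4p ≥ p.
Write w = xyz as guaranteed by the lemma, with |xy| ≤ p and y is nonempty.
Because |xy| ≤ p and w begins with p copies of 0, we have y = 0^k with 1 ≤ k ≤ p.
Pump with i = 2: xy^2z = 0^{p+k} 1^p 0^p 1^p, of length 4p+k. Suppose this equals vv. The string starts with 0 and ends with 1, so v does too; thus the boundary between the two copies of v is a 1→0 transition. There is exactly one such transition, at position 2p+k, so |v| = 2p+k and |vv| = 4p+2k ≠ 4p+k since k ≥ 1. So xy^2z ∉ L.
Contradiction. Therefore L is not regular.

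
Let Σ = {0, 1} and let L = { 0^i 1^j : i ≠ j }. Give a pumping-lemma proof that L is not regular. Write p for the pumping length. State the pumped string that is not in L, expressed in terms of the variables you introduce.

0^{p+p!} 1^{p+p!}

Suppose for contradiction that L is regular, and let p be the pumping length.
Choose w = 0^p 1^{p+p!}. Since p ≠ p+p!, w ∈ L; and |w| ≥ p.
The pumping lemma gives a decomposition w = xyz where |xy| ≤ p and |y| > 0.
The first p characters of w are 0's, so xy (and hence y) consists only of 0's. Write y = 0^k, 1 ≤ k ≤ p.
Since 1 ≤ k ≤ p, k divides p!; set t = 1 + p!/k. Then xy^t z has p + (p!/k)·k = p + p! copies of 0. Now the 0-count equals the 1-count, so i ≠ j fails. So xy^t z = 0^{p+p!} 1^{p+p!} ∉ L.
Contradiction. Therefore L is not regular.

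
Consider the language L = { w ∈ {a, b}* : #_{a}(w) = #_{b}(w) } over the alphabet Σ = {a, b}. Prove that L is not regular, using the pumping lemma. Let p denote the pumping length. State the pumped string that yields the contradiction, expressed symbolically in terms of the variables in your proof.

Assume L is regular; let p be its pumping constant.
Choose w = a^p b^p ∈ L with |w| = 2p ≥ p.
By the pumping lemma, w = xyz with |xy| ≤ p and |y| > 0.
Since the first p symbols of w are all a's and |xy| ≤ p, y lies entirely in the leading a-block: y = a^k for some k with 1 ≤ k ≤ p.
Pump with i = 2: xy^2z = a^{p+k} b^p has p+k occurrences of a but only p of b. Since k ≥ 1 the counts differ, so xy^2z ∉ L.
This contradicts the pumping lemma, so L is not regular.

a^{p+k} b^p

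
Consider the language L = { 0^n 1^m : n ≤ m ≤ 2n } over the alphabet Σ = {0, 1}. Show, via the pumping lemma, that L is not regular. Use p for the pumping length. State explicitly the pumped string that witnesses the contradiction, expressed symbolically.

0^{p+k} 1^p

Suppose for contradiction that L is regular, and let p be the pumping length.
Take w = 0^p 1^p ∈ L (since p ≤ p ≤ 2p), with |w| = 2p ≥ p.
Write w = xyz as guaranteed by the lemma, with |xy| ≤ p and |y| > 0.
The first p characters of w are 0's, so xy (and hence y) consists only of 0's. Write y = 0^k, 1 ≤ k ≤ p.
Pump with i = 2: xy^2z = 0^{p+k} 1^p. Now n = p+k > p = m, so the condition n ≤ m fails. Thus xy^2z ∉ L.
This contradicts the pumping lemma, so L is not regular.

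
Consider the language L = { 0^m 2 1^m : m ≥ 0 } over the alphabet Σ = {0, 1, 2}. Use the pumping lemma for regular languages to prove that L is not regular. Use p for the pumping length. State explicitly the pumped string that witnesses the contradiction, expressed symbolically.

0^{p+k} 2 1^p

Assume L is regular. Let p be the pumping length given by the pumping lemma.
Take w = 0^p 2 1^p ∈ L with |w| = 2p+1 ≥ p.
The pumping lemma gives a decomposition w = xyz where |xy| ≤ p and |y| ≥ 1.
Because |xy| ≤ p and w begins with p copies of 0, we have y = 0^k with 1 ≤ k ≤ p.
Pump with i = 2: xy^2z = 0^{p+k} 2 1^p, which would require p+k = p. But k ≥ 1, so xy^2z ∉ L.
This contradicts the pumping lemma, so L is not regular.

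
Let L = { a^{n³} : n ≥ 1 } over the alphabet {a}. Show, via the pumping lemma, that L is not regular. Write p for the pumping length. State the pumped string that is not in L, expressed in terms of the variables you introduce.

Toward a contradiction, assume L is regular with pumping length p.
Take w = a^{p³} ∈ L with |w| = p³ ≥ p.
By the pumping lemma, w = xyz with |xy| ≤ p and |y| ≥ 1.
Then y = a^k for some k with 1 ≤ k ≤ p.
Pump with i = 2: xy^2z = a^{p³+k}. Since 1 ≤ k ≤ p, p³ < p³+k ≤ p³+p < p³+3p²+3p+1 = (p+1)³, so p³+k is not a perfect cube. So xy^2z ∉ L.
This is a contradiction; hence L is not regular.

a^{p³+k}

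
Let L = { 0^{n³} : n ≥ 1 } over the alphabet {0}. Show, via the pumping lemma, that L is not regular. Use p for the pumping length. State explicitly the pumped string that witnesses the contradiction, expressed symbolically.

0^{p³+k}

Toward a contradiction, assume L is regular with pumping length p.
Take w = 0^{p³} ∈ L with |w| = p³ ≥ p.
The pumping lemma gives a decomposition w = xyz where |xy| ≤ p and |y| ≥ 1.
Then y = 0^k for some k with 1 ≤ k ≤ p.
Pump with i = 2: xy^2z = 0^{p³+k}. Since 1 ≤ k ≤ p, p³ < p³+k ≤ p³+p < p³+3p²+3p+1 = (p+1)³, so p³+k is not a perfect cube. So xy^2z ∉ L.
This contradicts the pumping lemma, so L is not regular.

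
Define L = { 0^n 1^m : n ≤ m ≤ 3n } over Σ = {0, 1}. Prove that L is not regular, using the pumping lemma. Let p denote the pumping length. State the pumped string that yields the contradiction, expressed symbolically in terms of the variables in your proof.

0^{p+k} 1^p

Assume L is regular. Let p be the pumping length given by the pumping lemma.
Take w = 0^p 1^p ∈ L (since p ≤ p ≤ 3p), with |w| = 2p ≥ p.
The pumping lemma gives a decomposition w = xyz where |xy| ≤ p and |y| ≥ 1.
Since the first p symbols of w are all 0's and |xy| ≤ p, y lies entirely in the leading 0-block: y = 0^k for some k with 1 ≤ k ≤ p.
Pump with i = 2: xy^2z = 0^{p+k} 1^p. Now n = p+k > p = m, so the condition n ≤ m fails. Thus xy^2z ∉ L.
This contradicts the pumping lemma, so L is not regular.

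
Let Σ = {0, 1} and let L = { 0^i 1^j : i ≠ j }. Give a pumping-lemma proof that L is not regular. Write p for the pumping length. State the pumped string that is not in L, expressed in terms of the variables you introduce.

Suppose for contradiction that L is regular, and let p be the pumping length.
Choose w = 0^p 1^{p+p!}. Since p ≠ p+p!, w ∈ L; and |w| ≥ p.
By the pumping lemma, w = xyz with |xy| ≤ p and |y| > 0.
Because |xy| ≤ p and w begins with p copies of 0, we have y = 0^k with 1 ≤ k ≤ p.
Since 1 ≤ k ≤ p, k divides p!; set t = 1 + p!/k. Then xy^t z has p + (p!/k)·k = p + p! copies of 0. Now the 0-count equals the 1-count, so i ≠ j fails. So xy^t z = 0^{p+p!} 1^{p+p!} ∉ L.
Contradiction. Therefore L is not regular.

0^{p+p!} 1^{p+p!}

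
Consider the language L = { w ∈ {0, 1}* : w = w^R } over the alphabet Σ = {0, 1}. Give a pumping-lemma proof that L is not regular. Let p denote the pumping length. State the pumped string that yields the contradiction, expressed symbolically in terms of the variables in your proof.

0^{p+k} 1 0^p

Toward a contradiction, assume L is regular with pumping length p.
Take w = 0^p 1 0^p, a palindrome of length 2p+1 ≥ p.
Write w = xyz as guaranteed by the lemma, with |xy| ≤ p and |y| ≥ 1.
Because |xy| ≤ p and w begins with p copies of 0, we have y = 0^k with 1 ≤ k ≤ p.
Pump with i = 2: xy^2z = 0^{p+k} 1 0^p. Its reverse is 0^p 1 0^{p+k}, which differs from xy^2z since k ≥ 1. So xy^2z is not a palindrome and xy^2z ∉ L.
This contradicts the pumping lemma, so L is not regular.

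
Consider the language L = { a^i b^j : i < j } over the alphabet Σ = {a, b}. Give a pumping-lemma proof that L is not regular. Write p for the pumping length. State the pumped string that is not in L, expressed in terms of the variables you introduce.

Assume L is regular. Let p be the pumping length given by the pumping lemma.
Choose w = a^p b^{p+1} ∈ L, with |w| = 2p+1 ≥ p.
By the pumping lemma, w = xyz with |xy| ≤ p and |y| ≥ 1.
Because |xy| ≤ p and w begins with p copies of a, we have y = a^k with 1 ≤ k ≤ p.
Consider xy^2z = a^{p+k} b^{p+1}. Since k ≥ 1, the a-count p+k is at least p+1, so i < j fails; thus xy^2z ∉ L.
Contradiction. Therefore L is not regular.

a^{p+k} b^{p+1}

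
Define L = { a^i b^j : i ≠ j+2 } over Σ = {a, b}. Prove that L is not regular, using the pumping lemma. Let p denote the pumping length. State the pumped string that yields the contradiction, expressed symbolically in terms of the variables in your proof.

Assume L is regular; let p be its pumping constant.
Choose w = a^p b^{p+p!-2}. Since p ≠ (p+p!-2)+2 = p+p!, w ∈ L; and |w| ≥ p.
The pumping lemma gives a decomposition w = xyz where |xy| ≤ p and |y| > 0.
The first p characters of w are a's, so xy (and hence y) consists only of a's. Write y = a^k, 1 ≤ k ≤ p.
Since 1 ≤ k ≤ p, k divides p!; set t = 1 + p!/k. Then xy^t z has p + (p!/k)·k = p + p! copies of a. Now the a-count is p+p! and (b-count)+2 = (p+p!-2)+2 = p+p!, so i ≠ j+2 fails. So xy^t z = a^{p+p!} b^{p+p!-2} ∉ L.
Contradiction. Therefore L is not regular.

a^{p+p!} b^{p+p!-2}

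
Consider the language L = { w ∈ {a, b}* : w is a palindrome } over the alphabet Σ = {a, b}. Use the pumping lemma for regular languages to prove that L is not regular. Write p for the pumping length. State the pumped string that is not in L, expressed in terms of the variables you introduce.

Assume L is regular. Let p be the pumping length given by the pumping lemma.
Take w = a^p b a^p, a palindrome of length 2p+1 ≥ p.
By the pumping lemma, w = xyz with |xy| ≤ p and y is nonempty.
Because |xy| ≤ p and w begins with p copies of a, we have y = a^k with 1 ≤ k ≤ p.
Pump with i = 2: xy^2z = a^{p+k} b a^p. Its reverse is a^p b a^{p+k}, which differs from xy^2z since k ≥ 1. So xy^2z is not a palindrome and xy^2z ∉ L.
This contradicts the pumping lemma, so L is not regular.

a^{p+k} b a^p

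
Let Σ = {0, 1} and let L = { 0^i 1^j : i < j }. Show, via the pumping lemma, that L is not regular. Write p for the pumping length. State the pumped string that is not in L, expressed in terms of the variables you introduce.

Assume L is regular. Let p be the pumping length given by the pumping lemma.
Choose w = 0^p 1^{p+1} ∈ L, with |w| = 2p+1 ≥ p.
By the pumping lemma, w = xyz with |xy| ≤ p and |y| ≥ 1.
The first p characters of w are 0's, so xy (and hence y) consists only of 0's. Write y = 0^k, 1 ≤ k ≤ p.
Consider xy^2z = 0^{p+k} 1^{p+1}. Since k ≥ 1, the 0-count p+k is at least p+1, so i < j fails; thus xy^2z ∉ L.
Contradiction. Therefore L is not regular.

0^{p+k} 1^{p+1}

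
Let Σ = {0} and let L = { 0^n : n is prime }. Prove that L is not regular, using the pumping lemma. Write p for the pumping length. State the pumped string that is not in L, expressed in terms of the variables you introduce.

Toward a contradiction, assume L is regular with pumping length p.
Let q be a prime with q ≥ p+2 (infinitely many primes exist), and take w = 0^q ∈ L with |w| = q ≥ p.
The pumping lemma gives a decomposition w = xyz where |xy| ≤ p and |y| ≥ 1.
Then y = 0^k for some k with 1 ≤ k ≤ p.
Since 1 ≤ k ≤ p, |xz| = q-k. Pump with i = q+1: |xy^{q+1}z| = (q-k)+(q+1)k = q+qk = q(1+k), which is composite (both factors ≥ 2). So xy^{q+1}z = 0^{q(1+k)} ∉ L.
Contradiction. Therefore L is not regular.

0^{q(1+k)}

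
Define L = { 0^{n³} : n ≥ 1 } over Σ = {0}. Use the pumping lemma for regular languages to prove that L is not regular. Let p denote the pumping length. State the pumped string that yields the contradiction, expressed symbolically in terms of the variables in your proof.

Toward a contradiction, assume L is regular with pumping length p.
Take w = 0^{p³} ∈ L with |w| = p³ ≥ p.
The pumping lemma gives a decomposition w = xyz where |xy| ≤ p and |y| > 0.
Then y = 0^k for some k with 1 ≤ k ≤ p.
Pump with i = 2: xy^2z = 0^{p³+k}. Since 1 ≤ k ≤ p, p³ < p³+k ≤ p³+p < p³+3p²+3p+1 = (p+1)³, so p³+k is not a perfect cube. So xy^2z ∉ L.
Contradiction. Therefore L is not regular.

0^{p³+k}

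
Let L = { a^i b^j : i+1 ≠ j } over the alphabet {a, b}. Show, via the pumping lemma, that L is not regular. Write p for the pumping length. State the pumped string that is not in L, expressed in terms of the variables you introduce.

a^{p+p!} b^{p+p!+1}

Suppose for contradiction that L is regular, and let p be the pumping length.
Choose w = a^p b^{p+p!+1}. Since p ≠ (p+p!+1)-1 = p+p!, w ∈ L; and |w| ≥ p.
By the pumping lemma, w = xyz with |xy| ≤ p and |y| ≥ 1.
Because |xy| ≤ p and w begins with p copies of a, we have y = a^k with 1 ≤ k ≤ p.
Since 1 ≤ k ≤ p, k divides p!; set t = 1 + p!/k. Then xy^t z has p + (p!/k)·k = p + p! copies of a. Now the a-count is p+p! and (b-count)-1 = (p+p!+1)-1 = p+p!, so i+1 ≠ j fails. So xy^t z = a^{p+p!} b^{p+p!+1} ∉ L.
This contradicts the pumping lemma, so L is not regular.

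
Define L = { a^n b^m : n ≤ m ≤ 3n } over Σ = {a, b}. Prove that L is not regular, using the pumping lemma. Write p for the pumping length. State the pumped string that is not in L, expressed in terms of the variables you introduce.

a^{p+k} b^p

Toward a contradiction, assume L is regular with pumping length p.
Take w = a^p b^p ∈ L (since p ≤ p ≤ 3p), with |w| = 2p ≥ p.
The pumping lemma gives a decomposition w = xyz where |xy| ≤ p and |y| > 0.
Since the first p symbols of w are all a's and |xy| ≤ p, y lies entirely in the leading a-block: y = a^k for some k with 1 ≤ k ≤ p.
Pump with i = 2: xy^2z = a^{p+k} b^p. Now n = p+k > p = m, so the condition n ≤ m fails. Thus xy^2z ∉ L.
This contradicts the pumping lemma, so L is not regular.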